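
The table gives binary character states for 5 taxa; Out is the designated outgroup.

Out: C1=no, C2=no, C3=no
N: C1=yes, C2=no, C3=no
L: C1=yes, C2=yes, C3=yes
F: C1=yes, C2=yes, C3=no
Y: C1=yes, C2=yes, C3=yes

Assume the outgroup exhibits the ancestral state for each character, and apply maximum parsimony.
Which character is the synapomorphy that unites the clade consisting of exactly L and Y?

C3

The outgroup has state 'no' for every character, so 'yes' is the derived state throughout.
C1 (derived state 'yes') is shared by all ingroup taxa — unites the whole ingroup.
Only F, L, and Y show the derived state 'yes' for C2, supporting them as a clade.
Only L and Y show the derived state 'yes' for C3, supporting them as a clade.
Most parsimonious ingroup topology: (N,((L,Y),F)).
The clade {L, Y} is supported by C3: its derived state 'yes' occurs in exactly those taxa and in no other taxon (including the outgroup).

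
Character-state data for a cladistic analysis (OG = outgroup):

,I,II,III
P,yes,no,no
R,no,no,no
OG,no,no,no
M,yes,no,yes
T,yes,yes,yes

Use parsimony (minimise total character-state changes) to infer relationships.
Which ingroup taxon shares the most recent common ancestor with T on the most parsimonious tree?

M

The outgroup has state 'no' for every character, so 'yes' is the derived state throughout.
I (derived state 'yes') is shared by M, P, and T — a synapomorphy uniting that clade.
II (derived state 'yes') is unique to T (autapomorphy; uninformative for grouping).
III (derived state 'yes') is shared by M and T — a synapomorphy uniting that clade.
Most parsimonious ingroup topology: ((P,(T,M)),R).
T and M form a cherry on this tree, so they are sister taxa.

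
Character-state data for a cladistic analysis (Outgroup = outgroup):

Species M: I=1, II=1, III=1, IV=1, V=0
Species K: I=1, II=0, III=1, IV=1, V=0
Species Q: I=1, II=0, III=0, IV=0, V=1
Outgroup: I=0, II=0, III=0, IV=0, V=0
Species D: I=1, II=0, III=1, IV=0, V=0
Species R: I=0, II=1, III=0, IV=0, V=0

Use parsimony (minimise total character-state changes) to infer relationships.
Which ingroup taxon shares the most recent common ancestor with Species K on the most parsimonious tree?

The outgroup has state '0' for every character, so '1' is the derived state throughout.
Only Species D, Species K, Species M, and Species Q show the derived state '1' for I, supporting them as a clade.
II groups Species M and Species R, which is incompatible with the clades supported by the remaining characters; treating it as convergent (homoplasy) costs fewer steps than any alternative tree.
III: derived state '1' in Species D, Species K, and Species M only — synapomorphy for {Species D, Species K, Species M}.
IV (derived state '1') is shared by Species K and Species M — a synapomorphy uniting that clade.
V: derived state '1' in Species Q only — an autapomorphy, so it tells us nothing about relationships among taxa.
Most parsimonious ingroup topology: ((((Species M,Species K),Species D),Species Q),Species R).
Species K and Species M form a cherry on this tree, so they are sister taxa.

Species M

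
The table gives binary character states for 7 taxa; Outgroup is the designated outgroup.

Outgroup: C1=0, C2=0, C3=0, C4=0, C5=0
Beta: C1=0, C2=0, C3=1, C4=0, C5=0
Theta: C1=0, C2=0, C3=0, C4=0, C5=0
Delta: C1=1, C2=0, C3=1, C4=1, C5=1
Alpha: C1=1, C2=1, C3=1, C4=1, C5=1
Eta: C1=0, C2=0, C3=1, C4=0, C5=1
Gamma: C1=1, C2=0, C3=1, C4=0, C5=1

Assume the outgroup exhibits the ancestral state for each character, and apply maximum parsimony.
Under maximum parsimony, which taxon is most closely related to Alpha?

Delta

The outgroup has state '0' for every character, so '1' is the derived state throughout.
C1: derived state '1' in Alpha, Delta, and Gamma only — synapomorphy for {Alpha, Delta, Gamma}.
C2 (derived state '1') is unique to Alpha (autapomorphy; uninformative for grouping).
Only Alpha, Beta, Delta, Eta, and Gamma show the derived state '1' for C3, supporting them as a clade.
C4: derived state '1' in Alpha and Delta only — synapomorphy for {Alpha, Delta}.
Only Alpha, Delta, Eta, and Gamma show the derived state '1' for C5, supporting them as a clade.
Most parsimonious ingroup topology: ((Beta,(((Delta,Alpha),Gamma),Eta)),Theta).
Alpha and Delta form a cherry on this tree, so they are sister taxa.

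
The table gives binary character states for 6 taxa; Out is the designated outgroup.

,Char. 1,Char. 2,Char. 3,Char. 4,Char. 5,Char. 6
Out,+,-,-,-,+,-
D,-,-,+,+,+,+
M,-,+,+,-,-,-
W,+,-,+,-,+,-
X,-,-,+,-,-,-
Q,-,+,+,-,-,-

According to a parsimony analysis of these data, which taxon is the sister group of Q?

Character polarity is set by the outgroup: the derived state is whichever differs from the outgroup's state, so for Char. 1, Char. 5 the derived state is '-', and for the remaining characters it is '+'.
Char. 1 (derived state '-') is shared by D, M, Q, and X — a synapomorphy uniting that clade.
Only M and Q show the derived state '+' for Char. 2, supporting them as a clade.
All ingroup taxa share the derived state '+' for Char. 3; it defines the ingroup but does not resolve relationships within it.
Char. 4: derived state '+' in D only — an autapomorphy, so it tells us nothing about relationships among taxa.
Only M, Q, and X show the derived state '-' for Char. 5, supporting them as a clade.
Char. 6: derived state '+' in D only — an autapomorphy, so it tells us nothing about relationships among taxa.
Most parsimonious ingroup topology: ((D,((M,Q),X)),W).
Q and M form a cherry on this tree, so they are sister taxa.

M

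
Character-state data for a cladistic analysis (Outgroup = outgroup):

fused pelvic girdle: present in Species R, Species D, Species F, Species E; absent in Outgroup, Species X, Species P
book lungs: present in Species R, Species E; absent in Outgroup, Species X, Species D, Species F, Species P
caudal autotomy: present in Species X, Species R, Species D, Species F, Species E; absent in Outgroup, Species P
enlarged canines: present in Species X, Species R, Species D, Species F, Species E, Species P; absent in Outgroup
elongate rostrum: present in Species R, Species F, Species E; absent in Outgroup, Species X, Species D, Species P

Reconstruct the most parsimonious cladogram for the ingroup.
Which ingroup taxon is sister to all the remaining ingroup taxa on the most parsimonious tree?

The outgroup has state 'absent' for every character, so 'present' is the derived state throughout.
fused pelvic girdle: derived state 'present' in Species D, Species E, Species F, and Species R only — synapomorphy for {Species D, Species E, Species F, Species R}.
book lungs: derived state 'present' in Species E and Species R only — synapomorphy for {Species E, Species R}.
caudal autotomy: derived state 'present' in Species D, Species E, Species F, Species R, and Species X only — synapomorphy for {Species D, Species E, Species F, Species R, Species X}.
enlarged canines (derived state 'present') is shared by all ingroup taxa — unites the whole ingroup.
Only Species E, Species F, and Species R show the derived state 'present' for elongate rostrum, supporting them as a clade.
Most parsimonious ingroup topology: ((Species X,(((Species R,Species E),Species F),Species D)),Species P).
Species P is sister to the clade containing all other ingroup taxa, so it is the earliest-diverging (most basal) ingroup lineage.

Species P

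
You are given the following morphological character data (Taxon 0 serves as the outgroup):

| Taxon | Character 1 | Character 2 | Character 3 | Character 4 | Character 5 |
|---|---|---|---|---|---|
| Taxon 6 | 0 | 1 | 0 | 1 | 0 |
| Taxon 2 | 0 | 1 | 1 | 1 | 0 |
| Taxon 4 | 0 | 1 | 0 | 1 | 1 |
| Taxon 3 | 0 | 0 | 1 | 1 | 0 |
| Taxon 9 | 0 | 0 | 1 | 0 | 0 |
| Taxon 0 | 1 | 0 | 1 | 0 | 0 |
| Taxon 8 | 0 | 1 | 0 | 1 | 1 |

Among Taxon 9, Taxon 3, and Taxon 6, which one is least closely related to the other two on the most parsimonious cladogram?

Character polarity is set by the outgroup: the derived state is whichever differs from the outgroup's state, so for Character 1, Character 3 the derived state is '0', and for the remaining characters it is '1'.
Character 1 (derived state '0') is shared by all ingroup taxa — unites the whole ingroup.
Only Taxon 2, Taxon 4, Taxon 6, and Taxon 8 show the derived state '1' for Character 2, supporting them as a clade.
Character 3: derived state '0' in Taxon 4, Taxon 6, and Taxon 8 only — synapomorphy for {Taxon 4, Taxon 6, Taxon 8}.
Only Taxon 2, Taxon 3, Taxon 4, Taxon 6, and Taxon 8 show the derived state '1' for Character 4, supporting them as a clade.
Character 5: derived state '1' in Taxon 4 and Taxon 8 only — synapomorphy for {Taxon 4, Taxon 8}.
Most parsimonious ingroup topology: ((Taxon 3,((Taxon 6,(Taxon 8,Taxon 4)),Taxon 2)),Taxon 9).
Taxon 6 and Taxon 3 share a more recent common ancestor with each other than either does with Taxon 9, so Taxon 9 is the least closely related of the three.

Taxon 9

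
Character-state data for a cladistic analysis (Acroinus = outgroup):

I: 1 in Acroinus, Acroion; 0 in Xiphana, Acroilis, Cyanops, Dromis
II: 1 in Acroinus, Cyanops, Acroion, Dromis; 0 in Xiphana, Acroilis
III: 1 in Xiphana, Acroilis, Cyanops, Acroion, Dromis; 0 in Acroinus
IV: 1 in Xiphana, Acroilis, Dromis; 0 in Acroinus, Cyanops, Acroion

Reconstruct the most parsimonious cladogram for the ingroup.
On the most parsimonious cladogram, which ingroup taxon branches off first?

Character polarity is set by the outgroup: the derived state is whichever differs from the outgroup's state, so for I, II the derived state is '0', and for the remaining characters it is '1'.
I (derived state '0') is shared by Acroilis, Cyanops, Dromis, and Xiphana — a synapomorphy uniting that clade.
Only Acroilis and Xiphana show the derived state '0' for II, supporting them as a clade.
All ingroup taxa share the derived state '1' for III; it defines the ingroup but does not resolve relationships within it.
IV (derived state '1') is shared by Acroilis, Dromis, and Xiphana — a synapomorphy uniting that clade.
Most parsimonious ingroup topology: ((((Xiphana,Acroilis),Dromis),Cyanops),Acroion).
Acroion is sister to the clade containing all other ingroup taxa, so it is the earliest-diverging (most basal) ingroup lineage.

Acroion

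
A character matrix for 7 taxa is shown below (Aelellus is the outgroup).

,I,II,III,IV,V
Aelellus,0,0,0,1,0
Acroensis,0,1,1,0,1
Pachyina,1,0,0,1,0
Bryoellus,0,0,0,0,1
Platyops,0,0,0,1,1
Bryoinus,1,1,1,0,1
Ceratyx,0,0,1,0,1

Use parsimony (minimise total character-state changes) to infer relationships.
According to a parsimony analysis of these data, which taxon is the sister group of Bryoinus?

Character polarity is set by the outgroup: the derived state is whichever differs from the outgroup's state, so for IV the derived state is '0', and for the remaining characters it is '1'.
I (state '1') occurs in Bryoinus and Pachyina but conflicts with the nesting implied by the other characters — most parsimoniously interpreted as homoplasy.
Only Acroensis and Bryoinus show the derived state '1' for II, supporting them as a clade.
Only Acroensis, Bryoinus, and Ceratyx show the derived state '1' for III, supporting them as a clade.
IV: derived state '0' in Acroensis, Bryoellus, Bryoinus, and Ceratyx only — synapomorphy for {Acroensis, Bryoellus, Bryoinus, Ceratyx}.
V: derived state '1' in Acroensis, Bryoellus, Bryoinus, Ceratyx, and Platyops only — synapomorphy for {Acroensis, Bryoellus, Bryoinus, Ceratyx, Platyops}.
Most parsimonious ingroup topology: (((((Acroensis,Bryoinus),Ceratyx),Bryoellus),Platyops),Pachyina).
Bryoinus and Acroensis form a cherry on this tree, so they are sister taxa.

Acroensis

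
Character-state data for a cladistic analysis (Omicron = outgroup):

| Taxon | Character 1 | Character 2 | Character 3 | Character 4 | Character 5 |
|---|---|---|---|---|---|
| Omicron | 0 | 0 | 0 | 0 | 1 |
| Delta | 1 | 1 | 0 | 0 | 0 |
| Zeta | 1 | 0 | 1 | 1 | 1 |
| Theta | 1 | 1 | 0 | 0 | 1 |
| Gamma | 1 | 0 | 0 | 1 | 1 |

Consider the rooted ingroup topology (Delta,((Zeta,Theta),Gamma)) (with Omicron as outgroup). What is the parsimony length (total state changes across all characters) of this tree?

7

Map each character onto (Delta,((Zeta,Theta),Gamma)) (rooted by Omicron) and count the minimum state changes it requires (Fitch parsimony):
Character 1: 1; Character 2: 2; Character 3: 1; Character 4: 2; Character 5: 1.
Total tree length = 7.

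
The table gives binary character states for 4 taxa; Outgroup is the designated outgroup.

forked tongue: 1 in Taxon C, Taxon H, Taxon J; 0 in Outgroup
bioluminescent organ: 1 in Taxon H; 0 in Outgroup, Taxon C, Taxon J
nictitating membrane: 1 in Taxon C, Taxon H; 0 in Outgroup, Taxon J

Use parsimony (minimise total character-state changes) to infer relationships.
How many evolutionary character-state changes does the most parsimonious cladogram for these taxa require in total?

The outgroup has state '0' for every character, so '1' is the derived state throughout.
All ingroup taxa share the derived state '1' for forked tongue; it defines the ingroup but does not resolve relationships within it.
bioluminescent organ: derived state '1' in Taxon H only — an autapomorphy, so it tells us nothing about relationships among taxa.
nictitating membrane (derived state '1') is shared by Taxon C and Taxon H — a synapomorphy uniting that clade.
Most parsimonious ingroup topology: ((Taxon C,Taxon H),Taxon J).
Changes per character on this tree: forked tongue: 1; bioluminescent organ: 1; nictitating membrane: 1.
Total = 3.

3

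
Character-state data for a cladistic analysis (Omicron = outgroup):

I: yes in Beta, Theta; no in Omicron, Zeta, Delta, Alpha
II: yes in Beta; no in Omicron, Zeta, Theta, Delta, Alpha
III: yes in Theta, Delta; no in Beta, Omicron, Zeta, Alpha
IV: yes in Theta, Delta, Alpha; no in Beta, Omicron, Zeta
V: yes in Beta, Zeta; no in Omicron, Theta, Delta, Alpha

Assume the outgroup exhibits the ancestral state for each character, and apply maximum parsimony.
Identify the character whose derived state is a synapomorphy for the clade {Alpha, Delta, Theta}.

The outgroup has state 'no' for every character, so 'yes' is the derived state throughout.
I groups Beta and Theta, which is incompatible with the clades supported by the remaining characters; treating it as convergent (homoplasy) costs fewer steps than any alternative tree.
II: derived state 'yes' in Beta only — an autapomorphy, so it tells us nothing about relationships among taxa.
Only Delta and Theta show the derived state 'yes' for III, supporting them as a clade.
IV: derived state 'yes' in Alpha, Delta, and Theta only — synapomorphy for {Alpha, Delta, Theta}.
Only Beta and Zeta show the derived state 'yes' for V, supporting them as a clade.
Most parsimonious ingroup topology: (((Delta,Theta),Alpha),(Beta,Zeta)).
The clade {Alpha, Delta, Theta} is supported by IV: its derived state 'yes' occurs in exactly those taxa and in no other taxon (including the outgroup).

IV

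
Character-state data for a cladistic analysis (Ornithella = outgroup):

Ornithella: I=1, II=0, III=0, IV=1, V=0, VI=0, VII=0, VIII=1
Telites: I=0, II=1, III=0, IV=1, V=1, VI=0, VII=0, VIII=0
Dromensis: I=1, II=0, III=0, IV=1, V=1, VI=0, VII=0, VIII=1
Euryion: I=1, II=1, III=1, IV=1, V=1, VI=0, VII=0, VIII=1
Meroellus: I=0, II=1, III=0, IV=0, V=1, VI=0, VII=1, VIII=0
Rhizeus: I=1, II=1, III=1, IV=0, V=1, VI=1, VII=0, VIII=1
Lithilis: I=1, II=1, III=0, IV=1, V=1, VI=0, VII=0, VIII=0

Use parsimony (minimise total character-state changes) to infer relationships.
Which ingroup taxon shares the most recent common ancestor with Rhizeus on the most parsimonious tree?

Character polarity is set by the outgroup: the derived state is whichever differs from the outgroup's state, so for I, IV, VIII the derived state is '0', and for the remaining characters it is '1'.
I (derived state '0') is shared by Meroellus and Telites — a synapomorphy uniting that clade.
II: derived state '1' in Euryion, Lithilis, Meroellus, Rhizeus, and Telites only — synapomorphy for {Euryion, Lithilis, Meroellus, Rhizeus, Telites}.
Only Euryion and Rhizeus show the derived state '1' for III, supporting them as a clade.
IV groups Meroellus and Rhizeus, which is incompatible with the clades supported by the remaining characters; treating it as convergent (homoplasy) costs fewer steps than any alternative tree.
All ingroup taxa share the derived state '1' for V; it defines the ingroup but does not resolve relationships within it.
VI (derived state '1') is unique to Rhizeus (autapomorphy; uninformative for grouping).
VII: derived state '1' in Meroellus only — an autapomorphy, so it tells us nothing about relationships among taxa.
VIII (derived state '0') is shared by Lithilis, Meroellus, and Telites — a synapomorphy uniting that clade.
Most parsimonious ingroup topology: ((((Telites,Meroellus),Lithilis),(Euryion,Rhizeus)),Dromensis).
Rhizeus and Euryion form a cherry on this tree, so they are sister taxa.

Euryion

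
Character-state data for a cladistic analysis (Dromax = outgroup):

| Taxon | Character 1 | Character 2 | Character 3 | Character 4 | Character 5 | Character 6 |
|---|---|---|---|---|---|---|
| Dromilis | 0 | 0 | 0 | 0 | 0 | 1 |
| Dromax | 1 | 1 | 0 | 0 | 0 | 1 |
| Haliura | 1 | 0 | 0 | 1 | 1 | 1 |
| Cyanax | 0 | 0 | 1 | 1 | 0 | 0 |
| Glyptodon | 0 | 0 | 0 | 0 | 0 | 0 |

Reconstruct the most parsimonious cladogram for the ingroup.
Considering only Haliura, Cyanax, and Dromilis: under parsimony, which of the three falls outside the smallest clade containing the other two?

Character polarity is set by the outgroup: the derived state is whichever differs from the outgroup's state, so for Character 1, Character 2, Character 6 the derived state is '0', and for the remaining characters it is '1'.
Character 1: derived state '0' in Cyanax, Dromilis, and Glyptodon only — synapomorphy for {Cyanax, Dromilis, Glyptodon}.
All ingroup taxa share the derived state '0' for Character 2; it defines the ingroup but does not resolve relationships within it.
Character 3 (derived state '1') is unique to Cyanax (autapomorphy; uninformative for grouping).
Character 4 groups Cyanax and Haliura, which is incompatible with the clades supported by the remaining characters; treating it as convergent (homoplasy) costs fewer steps than any alternative tree.
Character 5 (derived state '1') is unique to Haliura (autapomorphy; uninformative for grouping).
Character 6 (derived state '0') is shared by Cyanax and Glyptodon — a synapomorphy uniting that clade.
Most parsimonious ingroup topology: (((Cyanax,Glyptodon),Dromilis),Haliura).
Cyanax and Dromilis share a more recent common ancestor with each other than either does with Haliura, so Haliura is the least closely related of the three.

Haliura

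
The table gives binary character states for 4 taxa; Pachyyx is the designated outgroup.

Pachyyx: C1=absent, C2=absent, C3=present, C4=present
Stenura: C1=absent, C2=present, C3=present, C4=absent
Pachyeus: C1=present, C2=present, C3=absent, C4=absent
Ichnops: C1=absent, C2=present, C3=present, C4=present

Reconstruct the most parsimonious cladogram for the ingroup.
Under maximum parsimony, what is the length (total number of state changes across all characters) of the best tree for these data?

4

Character polarity is set by the outgroup: the derived state is whichever differs from the outgroup's state, so for C3, C4 the derived state is 'absent', and for the remaining characters it is 'present'.
C1: derived state 'present' in Pachyeus only — an autapomorphy, so it tells us nothing about relationships among taxa.
All ingroup taxa share the derived state 'present' for C2; it defines the ingroup but does not resolve relationships within it.
C3 (derived state 'absent') is unique to Pachyeus (autapomorphy; uninformative for grouping).
C4 (derived state 'absent') is shared by Pachyeus and Stenura — a synapomorphy uniting that clade.
Most parsimonious ingroup topology: ((Stenura,Pachyeus),Ichnops).
Changes per character on this tree: C1: 1; C2: 1; C3: 1; C4: 1.
Total = 4.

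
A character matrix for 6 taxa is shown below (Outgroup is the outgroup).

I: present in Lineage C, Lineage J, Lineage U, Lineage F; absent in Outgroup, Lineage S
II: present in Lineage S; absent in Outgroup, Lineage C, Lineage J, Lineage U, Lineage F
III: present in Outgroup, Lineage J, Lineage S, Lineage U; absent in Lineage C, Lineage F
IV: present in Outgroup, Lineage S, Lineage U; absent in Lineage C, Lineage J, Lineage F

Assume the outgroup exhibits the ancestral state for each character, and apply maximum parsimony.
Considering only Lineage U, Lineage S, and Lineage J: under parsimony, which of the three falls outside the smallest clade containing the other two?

Lineage S

Character polarity is set by the outgroup: the derived state is whichever differs from the outgroup's state, so for III, IV the derived state is 'absent', and for the remaining characters it is 'present'.
Only Lineage C, Lineage F, Lineage J, and Lineage U show the derived state 'present' for I, supporting them as a clade.
II: derived state 'present' in Lineage S only — an autapomorphy, so it tells us nothing about relationships among taxa.
III: derived state 'absent' in Lineage C and Lineage F only — synapomorphy for {Lineage C, Lineage F}.
IV (derived state 'absent') is shared by Lineage C, Lineage F, and Lineage J — a synapomorphy uniting that clade.
Most parsimonious ingroup topology: ((((Lineage C,Lineage F),Lineage J),Lineage U),Lineage S).
Lineage J and Lineage U share a more recent common ancestor with each other than either does with Lineage S, so Lineage S is the least closely related of the three.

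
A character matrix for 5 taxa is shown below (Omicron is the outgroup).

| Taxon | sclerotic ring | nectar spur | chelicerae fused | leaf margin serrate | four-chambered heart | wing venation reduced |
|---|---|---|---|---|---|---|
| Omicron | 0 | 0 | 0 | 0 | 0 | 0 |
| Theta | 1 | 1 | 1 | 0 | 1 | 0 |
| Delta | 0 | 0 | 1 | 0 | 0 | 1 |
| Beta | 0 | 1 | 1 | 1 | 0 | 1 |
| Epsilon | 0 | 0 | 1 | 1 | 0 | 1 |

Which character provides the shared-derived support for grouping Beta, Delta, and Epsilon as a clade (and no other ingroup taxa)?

The outgroup has state '0' for every character, so '1' is the derived state throughout.
sclerotic ring (derived state '1') is unique to Theta (autapomorphy; uninformative for grouping).
nectar spur groups Beta and Theta, which is incompatible with the clades supported by the remaining characters; treating it as convergent (homoplasy) costs fewer steps than any alternative tree.
chelicerae fused (derived state '1') is shared by all ingroup taxa — unites the whole ingroup.
leaf margin serrate (derived state '1') is shared by Beta and Epsilon — a synapomorphy uniting that clade.
four-chambered heart: derived state '1' in Theta only — an autapomorphy, so it tells us nothing about relationships among taxa.
wing venation reduced (derived state '1') is shared by Beta, Delta, and Epsilon — a synapomorphy uniting that clade.
Most parsimonious ingroup topology: (Theta,(Delta,(Beta,Epsilon))).
The clade {Beta, Delta, Epsilon} is supported by wing venation reduced: its derived state '1' occurs in exactly those taxa and in no other taxon (including the outgroup).

wing venation reduced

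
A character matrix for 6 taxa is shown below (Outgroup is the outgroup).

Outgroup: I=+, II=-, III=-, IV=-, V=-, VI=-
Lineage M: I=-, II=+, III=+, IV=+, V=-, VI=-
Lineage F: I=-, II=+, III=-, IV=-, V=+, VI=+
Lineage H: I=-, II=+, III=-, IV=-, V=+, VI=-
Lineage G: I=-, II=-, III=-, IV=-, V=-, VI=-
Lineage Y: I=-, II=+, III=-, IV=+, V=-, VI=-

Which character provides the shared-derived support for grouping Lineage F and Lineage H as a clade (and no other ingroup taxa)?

Character polarity is set by the outgroup: the derived state is whichever differs from the outgroup's state, so for I the derived state is '-', and for the remaining characters it is '+'.
All ingroup taxa share the derived state '-' for I; it defines the ingroup but does not resolve relationships within it.
II (derived state '+') is shared by Lineage F, Lineage H, Lineage M, and Lineage Y — a synapomorphy uniting that clade.
III: derived state '+' in Lineage M only — an autapomorphy, so it tells us nothing about relationships among taxa.
IV: derived state '+' in Lineage M and Lineage Y only — synapomorphy for {Lineage M, Lineage Y}.
V: derived state '+' in Lineage F and Lineage H only — synapomorphy for {Lineage F, Lineage H}.
VI (derived state '+') is unique to Lineage F (autapomorphy; uninformative for grouping).
Most parsimonious ingroup topology: (((Lineage M,Lineage Y),(Lineage F,Lineage H)),Lineage G).
The clade {Lineage F, Lineage H} is supported by V: its derived state '+' occurs in exactly those taxa and in no other taxon (including the outgroup).

V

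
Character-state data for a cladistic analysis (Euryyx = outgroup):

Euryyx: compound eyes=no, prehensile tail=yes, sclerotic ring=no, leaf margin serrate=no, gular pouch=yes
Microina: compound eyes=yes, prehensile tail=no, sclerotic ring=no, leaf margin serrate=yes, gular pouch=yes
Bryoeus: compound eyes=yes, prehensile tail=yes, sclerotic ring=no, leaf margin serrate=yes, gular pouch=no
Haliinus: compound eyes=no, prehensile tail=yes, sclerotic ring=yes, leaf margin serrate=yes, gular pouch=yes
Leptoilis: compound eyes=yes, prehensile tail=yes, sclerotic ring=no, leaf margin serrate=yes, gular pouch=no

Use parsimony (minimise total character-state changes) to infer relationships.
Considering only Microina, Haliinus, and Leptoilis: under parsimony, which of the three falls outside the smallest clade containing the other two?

Haliinus

Character polarity is set by the outgroup: the derived state is whichever differs from the outgroup's state, so for prehensile tail, gular pouch the derived state is 'no', and for the remaining characters it is 'yes'.
compound eyes (derived state 'yes') is shared by Bryoeus, Leptoilis, and Microina — a synapomorphy uniting that clade.
prehensile tail: derived state 'no' in Microina only — an autapomorphy, so it tells us nothing about relationships among taxa.
sclerotic ring: derived state 'yes' in Haliinus only — an autapomorphy, so it tells us nothing about relationships among taxa.
All ingroup taxa share the derived state 'yes' for leaf margin serrate; it defines the ingroup but does not resolve relationships within it.
Only Bryoeus and Leptoilis show the derived state 'no' for gular pouch, supporting them as a clade.
Most parsimonious ingroup topology: ((Microina,(Bryoeus,Leptoilis)),Haliinus).
Leptoilis and Microina share a more recent common ancestor with each other than either does with Haliinus, so Haliinus is the least closely related of the three.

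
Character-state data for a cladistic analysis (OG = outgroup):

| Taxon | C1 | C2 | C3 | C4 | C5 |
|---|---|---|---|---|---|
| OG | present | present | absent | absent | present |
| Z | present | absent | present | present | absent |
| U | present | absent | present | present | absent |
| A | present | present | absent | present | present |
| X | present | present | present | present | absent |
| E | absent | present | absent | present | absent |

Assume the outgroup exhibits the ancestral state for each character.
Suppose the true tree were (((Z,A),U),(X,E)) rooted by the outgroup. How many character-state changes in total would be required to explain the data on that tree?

9

Map each character onto (((Z,A),U),(X,E)) (rooted by OG) and count the minimum state changes it requires (Fitch parsimony):
C1: 1; C2: 2; C3: 3; C4: 1; C5: 2.
Total tree length = 9.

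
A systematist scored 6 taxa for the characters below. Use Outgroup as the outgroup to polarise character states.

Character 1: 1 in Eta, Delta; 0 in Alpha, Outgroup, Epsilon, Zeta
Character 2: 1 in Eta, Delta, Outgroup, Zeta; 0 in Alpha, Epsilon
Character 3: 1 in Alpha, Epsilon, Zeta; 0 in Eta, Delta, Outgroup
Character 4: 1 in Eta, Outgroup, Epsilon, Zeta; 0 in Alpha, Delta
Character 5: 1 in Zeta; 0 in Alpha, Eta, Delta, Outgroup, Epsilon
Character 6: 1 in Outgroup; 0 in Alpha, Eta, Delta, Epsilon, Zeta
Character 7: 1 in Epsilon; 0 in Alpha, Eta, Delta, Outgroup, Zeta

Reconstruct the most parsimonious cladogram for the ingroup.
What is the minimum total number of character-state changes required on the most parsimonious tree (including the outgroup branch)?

8

Character polarity is set by the outgroup: the derived state is whichever differs from the outgroup's state, so for Character 2, Character 4, Character 6 the derived state is '0', and for the remaining characters it is '1'.
Character 1: derived state '1' in Delta and Eta only — synapomorphy for {Delta, Eta}.
Only Alpha and Epsilon show the derived state '0' for Character 2, supporting them as a clade.
Only Alpha, Epsilon, and Zeta show the derived state '1' for Character 3, supporting them as a clade.
Character 4 groups Alpha and Delta, which is incompatible with the clades supported by the remaining characters; treating it as convergent (homoplasy) costs fewer steps than any alternative tree.
Character 5 (derived state '1') is unique to Zeta (autapomorphy; uninformative for grouping).
All ingroup taxa share the derived state '0' for Character 6; it defines the ingroup but does not resolve relationships within it.
Character 7: derived state '1' in Epsilon only — an autapomorphy, so it tells us nothing about relationships among taxa.
Most parsimonious ingroup topology: (((Alpha,Epsilon),Zeta),(Delta,Eta)).
Changes per character on this tree: Character 1: 1; Character 2: 1; Character 3: 1; Character 4: 2; Character 5: 1; Character 6: 1; Character 7: 1.
Total = 8.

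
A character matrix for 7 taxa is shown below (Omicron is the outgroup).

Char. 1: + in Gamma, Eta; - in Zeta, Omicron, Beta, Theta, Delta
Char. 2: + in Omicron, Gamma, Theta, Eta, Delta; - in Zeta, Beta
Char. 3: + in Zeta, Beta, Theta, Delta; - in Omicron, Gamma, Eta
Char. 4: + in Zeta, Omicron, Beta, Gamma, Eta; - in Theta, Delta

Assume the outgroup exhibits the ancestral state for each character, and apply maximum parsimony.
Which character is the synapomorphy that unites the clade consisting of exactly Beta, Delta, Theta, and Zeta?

Character polarity is set by the outgroup: the derived state is whichever differs from the outgroup's state, so for Char. 2, Char. 4 the derived state is '-', and for the remaining characters it is '+'.
Char. 1: derived state '+' in Eta and Gamma only — synapomorphy for {Eta, Gamma}.
Only Beta and Zeta show the derived state '-' for Char. 2, supporting them as a clade.
Only Beta, Delta, Theta, and Zeta show the derived state '+' for Char. 3, supporting them as a clade.
Char. 4 (derived state '-') is shared by Delta and Theta — a synapomorphy uniting that clade.
Most parsimonious ingroup topology: ((Eta,Gamma),((Zeta,Beta),(Delta,Theta))).
The clade {Beta, Delta, Theta, Zeta} is supported by Char. 3: its derived state '+' occurs in exactly those taxa and in no other taxon (including the outgroup).

Char. 3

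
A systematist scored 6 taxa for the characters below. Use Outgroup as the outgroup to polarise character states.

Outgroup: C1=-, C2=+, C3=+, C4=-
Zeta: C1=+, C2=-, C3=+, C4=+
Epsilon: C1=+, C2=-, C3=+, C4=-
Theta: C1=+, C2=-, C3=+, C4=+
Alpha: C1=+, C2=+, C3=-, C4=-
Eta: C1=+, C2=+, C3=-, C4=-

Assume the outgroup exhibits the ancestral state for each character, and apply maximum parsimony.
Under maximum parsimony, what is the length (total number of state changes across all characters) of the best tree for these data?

Character polarity is set by the outgroup: the derived state is whichever differs from the outgroup's state, so for C2, C3 the derived state is '-', and for the remaining characters it is '+'.
C1 (derived state '+') is shared by all ingroup taxa — unites the whole ingroup.
Only Epsilon, Theta, and Zeta show the derived state '-' for C2, supporting them as a clade.
C3: derived state '-' in Alpha and Eta only — synapomorphy for {Alpha, Eta}.
C4 (derived state '+') is shared by Theta and Zeta — a synapomorphy uniting that clade.
Most parsimonious ingroup topology: (((Zeta,Theta),Epsilon),(Alpha,Eta)).
Changes per character on this tree: C1: 1; C2: 1; C3: 1; C4: 1.
Total = 4.

4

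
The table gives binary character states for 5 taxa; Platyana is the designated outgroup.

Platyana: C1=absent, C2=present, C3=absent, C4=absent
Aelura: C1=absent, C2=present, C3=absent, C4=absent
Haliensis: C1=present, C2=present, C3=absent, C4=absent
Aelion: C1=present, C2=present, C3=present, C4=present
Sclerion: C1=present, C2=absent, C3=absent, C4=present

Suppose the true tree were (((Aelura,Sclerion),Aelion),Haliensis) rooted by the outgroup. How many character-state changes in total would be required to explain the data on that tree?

6

Map each character onto (((Aelura,Sclerion),Aelion),Haliensis) (rooted by Platyana) and count the minimum state changes it requires (Fitch parsimony):
C1: 2; C2: 1; C3: 1; C4: 2.
Total tree length = 6.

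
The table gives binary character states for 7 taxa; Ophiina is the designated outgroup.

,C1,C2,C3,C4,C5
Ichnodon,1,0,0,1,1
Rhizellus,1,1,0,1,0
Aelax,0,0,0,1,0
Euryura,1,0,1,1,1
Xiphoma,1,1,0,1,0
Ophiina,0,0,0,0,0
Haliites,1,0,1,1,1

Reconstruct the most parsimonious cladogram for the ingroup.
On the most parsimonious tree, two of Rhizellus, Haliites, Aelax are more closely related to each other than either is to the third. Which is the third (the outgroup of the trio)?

The outgroup has state '0' for every character, so '1' is the derived state throughout.
C1: derived state '1' in Euryura, Haliites, Ichnodon, Rhizellus, and Xiphoma only — synapomorphy for {Euryura, Haliites, Ichnodon, Rhizellus, Xiphoma}.
C2 (derived state '1') is shared by Rhizellus and Xiphoma — a synapomorphy uniting that clade.
C3: derived state '1' in Euryura and Haliites only — synapomorphy for {Euryura, Haliites}.
All ingroup taxa share the derived state '1' for C4; it defines the ingroup but does not resolve relationships within it.
C5: derived state '1' in Euryura, Haliites, and Ichnodon only — synapomorphy for {Euryura, Haliites, Ichnodon}.
Most parsimonious ingroup topology: (Aelax,((Xiphoma,Rhizellus),(Ichnodon,(Haliites,Euryura)))).
Rhizellus and Haliites share a more recent common ancestor with each other than either does with Aelax, so Aelax is the least closely related of the three.

Aelax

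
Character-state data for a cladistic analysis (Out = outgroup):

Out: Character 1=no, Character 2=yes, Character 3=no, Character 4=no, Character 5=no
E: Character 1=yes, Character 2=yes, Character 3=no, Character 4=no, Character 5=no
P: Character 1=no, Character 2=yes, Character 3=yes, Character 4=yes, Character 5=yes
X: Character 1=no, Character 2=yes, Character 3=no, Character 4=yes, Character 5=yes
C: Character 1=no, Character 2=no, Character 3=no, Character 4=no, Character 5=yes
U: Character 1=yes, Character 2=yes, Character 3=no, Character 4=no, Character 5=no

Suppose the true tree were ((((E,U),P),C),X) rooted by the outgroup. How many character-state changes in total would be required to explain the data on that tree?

Map each character onto ((((E,U),P),C),X) (rooted by Out) and count the minimum state changes it requires (Fitch parsimony):
Character 1: 1; Character 2: 1; Character 3: 1; Character 4: 2; Character 5: 2.
Total tree length = 7.

7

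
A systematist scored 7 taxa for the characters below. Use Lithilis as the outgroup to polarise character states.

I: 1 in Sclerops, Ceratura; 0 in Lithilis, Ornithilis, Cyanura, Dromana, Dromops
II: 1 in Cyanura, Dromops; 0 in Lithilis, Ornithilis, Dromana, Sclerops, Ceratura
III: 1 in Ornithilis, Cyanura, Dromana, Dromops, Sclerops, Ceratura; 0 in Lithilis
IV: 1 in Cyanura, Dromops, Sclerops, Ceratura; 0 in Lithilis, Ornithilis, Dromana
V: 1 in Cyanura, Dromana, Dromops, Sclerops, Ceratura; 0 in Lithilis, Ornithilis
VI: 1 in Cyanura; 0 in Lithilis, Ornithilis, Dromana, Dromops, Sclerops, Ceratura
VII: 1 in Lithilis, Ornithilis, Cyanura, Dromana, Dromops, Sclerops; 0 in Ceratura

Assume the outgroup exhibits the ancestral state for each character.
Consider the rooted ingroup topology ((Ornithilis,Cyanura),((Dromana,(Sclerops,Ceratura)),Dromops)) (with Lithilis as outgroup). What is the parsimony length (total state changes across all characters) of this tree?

11

Map each character onto ((Ornithilis,Cyanura),((Dromana,(Sclerops,Ceratura)),Dromops)) (rooted by Lithilis) and count the minimum state changes it requires (Fitch parsimony):
I: 1; II: 2; III: 1; IV: 3; V: 2; VI: 1; VII: 1.
Total tree length = 11.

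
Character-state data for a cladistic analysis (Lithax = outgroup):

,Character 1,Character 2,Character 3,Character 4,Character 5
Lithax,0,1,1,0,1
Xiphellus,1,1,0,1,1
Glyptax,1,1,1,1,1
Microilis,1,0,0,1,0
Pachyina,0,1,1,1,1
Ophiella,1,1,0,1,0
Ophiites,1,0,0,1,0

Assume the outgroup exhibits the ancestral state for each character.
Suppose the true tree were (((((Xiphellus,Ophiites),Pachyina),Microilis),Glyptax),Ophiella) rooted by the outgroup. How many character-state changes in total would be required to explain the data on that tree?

11

Map each character onto (((((Xiphellus,Ophiites),Pachyina),Microilis),Glyptax),Ophiella) (rooted by Lithax) and count the minimum state changes it requires (Fitch parsimony):
Character 1: 2; Character 2: 2; Character 3: 3; Character 4: 1; Character 5: 3.
Total tree length = 11.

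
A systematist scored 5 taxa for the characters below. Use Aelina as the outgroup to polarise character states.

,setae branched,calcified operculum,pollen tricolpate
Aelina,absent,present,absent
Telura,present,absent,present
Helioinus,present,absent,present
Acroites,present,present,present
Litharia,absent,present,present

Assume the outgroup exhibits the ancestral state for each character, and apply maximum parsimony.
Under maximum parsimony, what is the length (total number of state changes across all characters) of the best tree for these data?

Character polarity is set by the outgroup: the derived state is whichever differs from the outgroup's state, so for calcified operculum the derived state is 'absent', and for the remaining characters it is 'present'.
Only Acroites, Helioinus, and Telura show the derived state 'present' for setae branched, supporting them as a clade.
calcified operculum (derived state 'absent') is shared by Helioinus and Telura — a synapomorphy uniting that clade.
pollen tricolpate (derived state 'present') is shared by all ingroup taxa — unites the whole ingroup.
Most parsimonious ingroup topology: (((Telura,Helioinus),Acroites),Litharia).
Changes per character on this tree: setae branched: 1; calcified operculum: 1; pollen tricolpate: 1.
Total = 3.

3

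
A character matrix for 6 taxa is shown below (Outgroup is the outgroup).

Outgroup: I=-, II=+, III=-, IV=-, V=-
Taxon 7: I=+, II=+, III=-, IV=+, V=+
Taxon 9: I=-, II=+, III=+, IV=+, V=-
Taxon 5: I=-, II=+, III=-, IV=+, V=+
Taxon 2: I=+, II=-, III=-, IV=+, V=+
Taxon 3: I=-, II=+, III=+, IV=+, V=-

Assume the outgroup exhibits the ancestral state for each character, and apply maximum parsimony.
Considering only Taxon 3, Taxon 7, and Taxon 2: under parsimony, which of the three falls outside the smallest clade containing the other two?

Character polarity is set by the outgroup: the derived state is whichever differs from the outgroup's state, so for II the derived state is '-', and for the remaining characters it is '+'.
Only Taxon 2 and Taxon 7 show the derived state '+' for I, supporting them as a clade.
II: derived state '-' in Taxon 2 only — an autapomorphy, so it tells us nothing about relationships among taxa.
III (derived state '+') is shared by Taxon 3 and Taxon 9 — a synapomorphy uniting that clade.
All ingroup taxa share the derived state '+' for IV; it defines the ingroup but does not resolve relationships within it.
V: derived state '+' in Taxon 2, Taxon 5, and Taxon 7 only — synapomorphy for {Taxon 2, Taxon 5, Taxon 7}.
Most parsimonious ingroup topology: (((Taxon 7,Taxon 2),Taxon 5),(Taxon 9,Taxon 3)).
Taxon 7 and Taxon 2 share a more recent common ancestor with each other than either does with Taxon 3, so Taxon 3 is the least closely related of the three.

Taxon 3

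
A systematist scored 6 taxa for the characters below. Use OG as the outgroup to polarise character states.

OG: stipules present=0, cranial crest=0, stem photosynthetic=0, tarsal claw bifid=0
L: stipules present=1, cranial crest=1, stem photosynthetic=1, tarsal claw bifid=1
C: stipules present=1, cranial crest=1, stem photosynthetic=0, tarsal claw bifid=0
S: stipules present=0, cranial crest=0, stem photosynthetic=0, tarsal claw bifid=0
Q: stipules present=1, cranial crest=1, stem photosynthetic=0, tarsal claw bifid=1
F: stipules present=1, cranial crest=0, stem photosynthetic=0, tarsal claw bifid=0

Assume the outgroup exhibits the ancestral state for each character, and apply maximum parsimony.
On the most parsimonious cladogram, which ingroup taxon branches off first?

The outgroup has state '0' for every character, so '1' is the derived state throughout.
stipules present (derived state '1') is shared by C, F, L, and Q — a synapomorphy uniting that clade.
cranial crest: derived state '1' in C, L, and Q only — synapomorphy for {C, L, Q}.
stem photosynthetic: derived state '1' in L only — an autapomorphy, so it tells us nothing about relationships among taxa.
tarsal claw bifid: derived state '1' in L and Q only — synapomorphy for {L, Q}.
Most parsimonious ingroup topology: ((((L,Q),C),F),S).
S is sister to the clade containing all other ingroup taxa, so it is the earliest-diverging (most basal) ingroup lineage.

S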